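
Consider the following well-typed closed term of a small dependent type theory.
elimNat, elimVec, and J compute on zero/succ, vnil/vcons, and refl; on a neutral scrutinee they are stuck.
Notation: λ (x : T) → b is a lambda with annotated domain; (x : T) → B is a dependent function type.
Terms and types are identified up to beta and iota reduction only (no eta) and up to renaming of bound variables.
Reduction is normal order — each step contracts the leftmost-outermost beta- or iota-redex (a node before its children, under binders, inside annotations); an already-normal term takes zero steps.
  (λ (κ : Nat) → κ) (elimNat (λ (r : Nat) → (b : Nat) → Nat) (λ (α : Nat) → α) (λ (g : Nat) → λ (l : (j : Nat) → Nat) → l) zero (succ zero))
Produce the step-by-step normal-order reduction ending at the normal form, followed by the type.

reduction (normal order):
  (λ (κ : Nat) → κ) (elimNat (λ (r : Nat) → (b : Nat) → Nat) (λ (α : Nat) → α) (λ (g : Nat) → λ (l : (j : Nat) → Nat) → l) zero (succ zero))
  ~> elimNat (λ (κ : Nat) → (r : Nat) → Nat) (λ (b : Nat) → b) (λ (α : Nat) → λ (g : (l : Nat) → Nat) → g) zero (succ zero)
  ~> (λ (κ : Nat) → κ) (succ zero)
  ~> succ zero
inferred type:
  Nat


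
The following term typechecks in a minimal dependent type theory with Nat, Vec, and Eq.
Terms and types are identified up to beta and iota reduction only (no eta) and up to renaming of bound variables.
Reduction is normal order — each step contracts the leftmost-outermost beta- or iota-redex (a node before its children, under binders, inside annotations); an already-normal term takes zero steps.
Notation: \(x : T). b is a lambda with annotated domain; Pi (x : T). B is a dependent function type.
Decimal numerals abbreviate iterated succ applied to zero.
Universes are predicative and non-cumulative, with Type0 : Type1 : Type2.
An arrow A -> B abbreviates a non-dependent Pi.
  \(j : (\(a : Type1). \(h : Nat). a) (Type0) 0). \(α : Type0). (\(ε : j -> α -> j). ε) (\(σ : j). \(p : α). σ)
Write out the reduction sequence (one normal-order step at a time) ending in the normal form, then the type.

reduction (normal order):
  \(j : (\(a : Type1). \(h : Nat). a) (Type0) 0). \(α : Type0). (\(ε : j -> α -> j). ε) (\(σ : j). \(p : α). σ)
  ~> \(j : (\(a : Nat). Type0) 0). \(h : Type0). (\(α : j -> h -> j). α) (\(ε : j). \(σ : h). ε)
  ~> \(j : Type0). \(a : Type0). (\(h : j -> a -> j). h) (\(α : j). \(ε : a). α)
  ~> \(j : Type0). \(a : Type0). \(h : j). \(α : a). h
the term's type:
  Pi (j : Type0). Pi (a : Type0). j -> a -> j


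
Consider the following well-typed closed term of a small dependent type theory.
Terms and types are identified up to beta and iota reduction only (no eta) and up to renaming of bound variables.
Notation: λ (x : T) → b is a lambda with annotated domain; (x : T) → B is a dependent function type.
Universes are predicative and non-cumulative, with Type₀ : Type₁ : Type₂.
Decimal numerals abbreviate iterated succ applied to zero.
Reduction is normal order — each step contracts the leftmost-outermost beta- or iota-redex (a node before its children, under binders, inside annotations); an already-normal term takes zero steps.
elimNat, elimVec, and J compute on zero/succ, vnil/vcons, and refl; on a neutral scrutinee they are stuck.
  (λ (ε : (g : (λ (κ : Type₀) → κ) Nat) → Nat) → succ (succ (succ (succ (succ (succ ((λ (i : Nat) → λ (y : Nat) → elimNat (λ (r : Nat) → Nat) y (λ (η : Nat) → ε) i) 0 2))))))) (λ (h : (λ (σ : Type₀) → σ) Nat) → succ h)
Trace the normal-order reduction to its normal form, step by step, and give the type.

normal-order reduction sequence:
  (λ (ε : (g : (λ (κ : Type₀) → κ) Nat) → Nat) → succ (succ (succ (succ (succ (succ ((λ (i : Nat) → λ (y : Nat) → elimNat (λ (r : Nat) → Nat) y (λ (η : Nat) → ε) i) 0 2))))))) (λ (h : (λ (σ : Type₀) → σ) Nat) → succ h)
  ~> succ (succ (succ (succ (succ (succ ((λ (ε : Nat) → λ (g : Nat) → elimNat (λ (κ : Nat) → Nat) g (λ (i : Nat) → λ (y : (λ (r : Type₀) → r) Nat) → succ y) ε) 0 2))))))
  ~> succ (succ (succ (succ (succ (succ ((λ (ε : Nat) → elimNat (λ (g : Nat) → Nat) ε (λ (κ : Nat) → λ (i : (λ (y : Type₀) → y) Nat) → succ i) 0) 2))))))
  ~> succ (succ (succ (succ (succ (succ (elimNat (λ (ε : Nat) → Nat) 2 (λ (g : Nat) → λ (κ : (λ (i : Type₀) → i) Nat) → succ κ) 0))))))
  ~> 8
inferred type:
  Nat


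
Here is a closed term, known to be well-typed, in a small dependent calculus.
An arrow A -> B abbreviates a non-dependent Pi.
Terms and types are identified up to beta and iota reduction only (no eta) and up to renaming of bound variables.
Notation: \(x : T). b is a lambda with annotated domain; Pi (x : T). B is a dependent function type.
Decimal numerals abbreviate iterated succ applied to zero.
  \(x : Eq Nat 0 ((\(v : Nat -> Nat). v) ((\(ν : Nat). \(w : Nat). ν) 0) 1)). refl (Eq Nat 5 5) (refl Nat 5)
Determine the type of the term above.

type:
  Eq Nat 0 0 -> Eq (Eq Nat 5 5) (refl Nat 5) (refl Nat 5)


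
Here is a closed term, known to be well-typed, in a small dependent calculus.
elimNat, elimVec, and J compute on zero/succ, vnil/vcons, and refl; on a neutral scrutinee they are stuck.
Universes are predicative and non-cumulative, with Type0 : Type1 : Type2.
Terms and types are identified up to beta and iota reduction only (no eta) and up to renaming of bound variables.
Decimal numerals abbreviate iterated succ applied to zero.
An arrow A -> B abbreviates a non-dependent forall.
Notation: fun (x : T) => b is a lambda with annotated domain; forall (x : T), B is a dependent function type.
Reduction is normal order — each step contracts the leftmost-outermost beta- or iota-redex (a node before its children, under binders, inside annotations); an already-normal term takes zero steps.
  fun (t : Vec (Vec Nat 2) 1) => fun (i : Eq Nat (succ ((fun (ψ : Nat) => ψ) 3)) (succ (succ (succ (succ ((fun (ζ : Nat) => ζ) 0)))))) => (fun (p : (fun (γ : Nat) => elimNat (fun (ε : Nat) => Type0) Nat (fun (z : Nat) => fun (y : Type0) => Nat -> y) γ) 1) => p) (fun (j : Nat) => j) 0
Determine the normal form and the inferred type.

reduced normal form:
  fun (t : Vec (Vec Nat 2) 1) => fun (i : Eq Nat 4 4) => 0
type:
  Vec (Vec Nat 2) 1 -> Eq Nat 4 4 -> Nat


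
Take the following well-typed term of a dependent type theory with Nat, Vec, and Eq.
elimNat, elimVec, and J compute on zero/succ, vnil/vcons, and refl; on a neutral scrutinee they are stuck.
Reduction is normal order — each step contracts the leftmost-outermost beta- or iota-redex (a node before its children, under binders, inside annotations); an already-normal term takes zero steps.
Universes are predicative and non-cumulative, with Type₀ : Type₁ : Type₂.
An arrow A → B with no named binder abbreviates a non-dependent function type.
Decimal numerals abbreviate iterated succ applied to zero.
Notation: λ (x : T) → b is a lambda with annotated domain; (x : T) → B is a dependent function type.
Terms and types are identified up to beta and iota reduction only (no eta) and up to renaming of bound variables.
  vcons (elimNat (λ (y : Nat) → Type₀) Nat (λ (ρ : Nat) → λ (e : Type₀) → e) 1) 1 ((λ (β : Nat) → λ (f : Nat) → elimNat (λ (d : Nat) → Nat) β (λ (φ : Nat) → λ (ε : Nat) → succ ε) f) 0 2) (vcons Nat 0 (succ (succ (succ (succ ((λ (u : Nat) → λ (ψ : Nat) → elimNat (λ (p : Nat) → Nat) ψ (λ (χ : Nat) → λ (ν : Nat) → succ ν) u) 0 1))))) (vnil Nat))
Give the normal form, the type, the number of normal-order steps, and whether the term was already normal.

normal form:
  vcons Nat 1 2 (vcons Nat 0 5 (vnil Nat))
type:
  Vec Nat 2
reduction steps (normal order): 16
term was already normal: no
first contracted redex: an elimNat iota-redex


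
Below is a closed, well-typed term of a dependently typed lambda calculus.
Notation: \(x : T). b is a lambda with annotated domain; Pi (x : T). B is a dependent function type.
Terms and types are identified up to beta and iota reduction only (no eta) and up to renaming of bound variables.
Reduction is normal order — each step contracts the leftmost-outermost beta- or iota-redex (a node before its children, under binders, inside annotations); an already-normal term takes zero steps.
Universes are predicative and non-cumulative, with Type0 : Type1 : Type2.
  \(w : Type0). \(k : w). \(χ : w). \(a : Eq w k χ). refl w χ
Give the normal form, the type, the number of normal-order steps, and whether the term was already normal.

reduced normal form:
  \(w : Type0). \(k : w). \(χ : w). \(a : Eq w k χ). refl w χ
type:
  Pi (w : Type0). Pi (k : w). Pi (χ : w). Pi (a : Eq w k χ). Eq w χ χ
reduction steps (normal order): 0
started in normal form: yes


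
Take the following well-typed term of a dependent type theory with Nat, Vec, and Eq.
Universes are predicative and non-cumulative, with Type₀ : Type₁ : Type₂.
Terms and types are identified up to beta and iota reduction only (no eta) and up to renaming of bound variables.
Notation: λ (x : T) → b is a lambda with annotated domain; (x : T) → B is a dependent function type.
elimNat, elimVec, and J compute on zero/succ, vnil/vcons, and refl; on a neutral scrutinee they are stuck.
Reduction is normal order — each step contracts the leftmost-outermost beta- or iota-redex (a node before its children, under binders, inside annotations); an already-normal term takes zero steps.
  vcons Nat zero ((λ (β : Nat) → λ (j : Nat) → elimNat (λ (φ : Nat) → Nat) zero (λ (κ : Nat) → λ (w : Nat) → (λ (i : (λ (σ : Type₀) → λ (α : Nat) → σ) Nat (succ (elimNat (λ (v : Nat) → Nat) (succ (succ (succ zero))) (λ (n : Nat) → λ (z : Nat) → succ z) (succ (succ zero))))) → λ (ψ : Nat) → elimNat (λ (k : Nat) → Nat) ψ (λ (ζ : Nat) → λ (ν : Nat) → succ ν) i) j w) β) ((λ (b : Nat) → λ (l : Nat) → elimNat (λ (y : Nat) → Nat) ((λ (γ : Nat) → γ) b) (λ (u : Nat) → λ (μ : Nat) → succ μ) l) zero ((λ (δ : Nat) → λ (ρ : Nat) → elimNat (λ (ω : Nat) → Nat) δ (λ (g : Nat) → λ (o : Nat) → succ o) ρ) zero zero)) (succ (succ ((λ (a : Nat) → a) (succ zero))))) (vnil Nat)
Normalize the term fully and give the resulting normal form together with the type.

reduced normal form:
  vcons Nat zero zero (vnil Nat)
inferred type:
  Vec Nat (succ zero)
observation: 23 normal-order steps separate the term from its normal form.


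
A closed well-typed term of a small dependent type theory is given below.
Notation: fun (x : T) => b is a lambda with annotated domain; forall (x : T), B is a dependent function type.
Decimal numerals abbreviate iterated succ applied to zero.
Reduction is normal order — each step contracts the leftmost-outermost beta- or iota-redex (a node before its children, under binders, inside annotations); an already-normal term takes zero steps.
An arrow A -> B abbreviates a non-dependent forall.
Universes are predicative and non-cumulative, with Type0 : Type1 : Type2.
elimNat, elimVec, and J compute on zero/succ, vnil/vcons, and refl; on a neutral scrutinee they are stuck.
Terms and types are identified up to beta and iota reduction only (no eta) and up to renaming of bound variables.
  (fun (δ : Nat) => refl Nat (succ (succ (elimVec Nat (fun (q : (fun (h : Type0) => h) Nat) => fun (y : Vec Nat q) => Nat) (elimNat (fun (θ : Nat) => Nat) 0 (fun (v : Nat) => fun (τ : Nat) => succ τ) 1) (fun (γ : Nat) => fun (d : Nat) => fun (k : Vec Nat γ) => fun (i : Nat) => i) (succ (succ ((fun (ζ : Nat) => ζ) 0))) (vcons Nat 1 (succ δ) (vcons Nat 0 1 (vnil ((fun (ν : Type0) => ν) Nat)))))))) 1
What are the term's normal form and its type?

resulting normal form:
  refl Nat 3
inferred type:
  Eq Nat 3 3
observation: 16 normal-order steps normalize the term, beginning with a beta-redex.


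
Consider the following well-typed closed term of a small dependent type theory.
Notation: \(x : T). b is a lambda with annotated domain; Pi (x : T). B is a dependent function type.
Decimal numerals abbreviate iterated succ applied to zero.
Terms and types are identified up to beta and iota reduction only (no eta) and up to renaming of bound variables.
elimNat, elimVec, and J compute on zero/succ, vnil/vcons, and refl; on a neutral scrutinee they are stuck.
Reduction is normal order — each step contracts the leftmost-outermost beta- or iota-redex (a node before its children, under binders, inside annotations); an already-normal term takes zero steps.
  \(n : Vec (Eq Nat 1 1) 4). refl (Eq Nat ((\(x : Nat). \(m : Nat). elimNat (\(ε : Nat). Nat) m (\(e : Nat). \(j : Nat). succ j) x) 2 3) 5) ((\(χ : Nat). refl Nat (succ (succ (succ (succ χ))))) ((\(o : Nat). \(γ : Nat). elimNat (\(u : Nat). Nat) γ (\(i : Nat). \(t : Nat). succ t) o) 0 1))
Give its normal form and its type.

resulting normal form:
  \(n : Vec (Eq Nat 1 1) 4). refl (Eq Nat 5 5) (refl Nat 5)
the term's type:
  Pi (n : Vec (Eq Nat 1 1) 4). Eq (Eq Nat 5 5) (refl Nat 5) (refl Nat 5)
observation: contracting a beta-redex first, the term normalizes in 13 steps.


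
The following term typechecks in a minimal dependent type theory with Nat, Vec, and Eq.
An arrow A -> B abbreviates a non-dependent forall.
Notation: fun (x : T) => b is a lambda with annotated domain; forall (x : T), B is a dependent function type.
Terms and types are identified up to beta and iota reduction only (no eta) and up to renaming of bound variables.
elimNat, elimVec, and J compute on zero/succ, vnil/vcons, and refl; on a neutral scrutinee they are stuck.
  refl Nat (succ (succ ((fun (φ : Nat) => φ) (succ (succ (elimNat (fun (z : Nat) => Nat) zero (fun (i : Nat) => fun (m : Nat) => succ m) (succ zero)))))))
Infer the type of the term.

inferred type:
  Eq Nat (succ (succ (succ (succ (succ zero))))) (succ (succ (succ (succ (succ zero)))))


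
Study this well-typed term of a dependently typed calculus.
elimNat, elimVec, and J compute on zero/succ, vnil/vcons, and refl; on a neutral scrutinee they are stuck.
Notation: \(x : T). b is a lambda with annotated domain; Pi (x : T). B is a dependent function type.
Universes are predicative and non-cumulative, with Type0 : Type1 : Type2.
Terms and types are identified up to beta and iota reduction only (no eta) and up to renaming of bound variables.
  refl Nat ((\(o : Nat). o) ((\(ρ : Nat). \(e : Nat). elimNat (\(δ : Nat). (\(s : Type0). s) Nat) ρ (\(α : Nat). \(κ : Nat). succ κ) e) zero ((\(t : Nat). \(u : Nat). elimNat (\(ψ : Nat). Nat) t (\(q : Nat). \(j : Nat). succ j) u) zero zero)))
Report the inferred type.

type:
  Eq Nat zero zero


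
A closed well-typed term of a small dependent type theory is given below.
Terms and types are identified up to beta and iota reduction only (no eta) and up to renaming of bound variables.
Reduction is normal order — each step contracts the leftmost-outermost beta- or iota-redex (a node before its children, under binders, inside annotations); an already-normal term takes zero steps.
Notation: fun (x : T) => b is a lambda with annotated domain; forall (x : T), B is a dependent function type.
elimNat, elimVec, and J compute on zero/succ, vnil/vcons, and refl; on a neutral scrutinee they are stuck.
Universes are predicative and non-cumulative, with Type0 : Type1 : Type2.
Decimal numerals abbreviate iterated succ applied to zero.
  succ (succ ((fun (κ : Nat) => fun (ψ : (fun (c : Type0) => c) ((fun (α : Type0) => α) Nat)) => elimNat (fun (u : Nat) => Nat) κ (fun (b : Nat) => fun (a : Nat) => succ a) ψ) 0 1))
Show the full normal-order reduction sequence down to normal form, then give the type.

normal-order reduction:
  succ (succ ((fun (κ : Nat) => fun (ψ : (fun (c : Type0) => c) ((fun (α : Type0) => α) Nat)) => elimNat (fun (u : Nat) => Nat) κ (fun (b : Nat) => fun (a : Nat) => succ a) ψ) 0 1))
  ~> succ (succ ((fun (κ : (fun (ψ : Type0) => ψ) ((fun (c : Type0) => c) Nat)) => elimNat (fun (α : Nat) => Nat) 0 (fun (u : Nat) => fun (b : Nat) => succ b) κ) 1))
  ~> succ (succ (elimNat (fun (κ : Nat) => Nat) 0 (fun (ψ : Nat) => fun (c : Nat) => succ c) 1))
  ~> succ (succ ((fun (κ : Nat) => fun (ψ : Nat) => succ ψ) 0 (elimNat (fun (c : Nat) => Nat) 0 (fun (α : Nat) => fun (u : Nat) => succ u) 0)))
  ~> succ (succ ((fun (κ : Nat) => succ κ) (elimNat (fun (ψ : Nat) => Nat) 0 (fun (c : Nat) => fun (α : Nat) => succ α) 0)))
  ~> succ (succ (succ (elimNat (fun (κ : Nat) => Nat) 0 (fun (ψ : Nat) => fun (c : Nat) => succ c) 0)))
  ~> 3
the term's type:
  Nat


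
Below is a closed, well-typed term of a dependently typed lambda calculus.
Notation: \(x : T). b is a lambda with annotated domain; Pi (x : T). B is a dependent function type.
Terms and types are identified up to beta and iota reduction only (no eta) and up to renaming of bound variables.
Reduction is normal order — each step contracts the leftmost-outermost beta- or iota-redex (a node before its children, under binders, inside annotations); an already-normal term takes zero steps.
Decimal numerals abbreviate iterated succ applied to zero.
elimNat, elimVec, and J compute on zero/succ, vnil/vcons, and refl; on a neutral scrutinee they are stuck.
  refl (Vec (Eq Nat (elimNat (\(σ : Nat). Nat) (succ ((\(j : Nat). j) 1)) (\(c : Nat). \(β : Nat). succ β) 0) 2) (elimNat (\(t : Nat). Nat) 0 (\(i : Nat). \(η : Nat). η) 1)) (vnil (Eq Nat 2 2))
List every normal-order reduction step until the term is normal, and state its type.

normal-order reduction:
  refl (Vec (Eq Nat (elimNat (\(σ : Nat). Nat) (succ ((\(j : Nat). j) 1)) (\(c : Nat). \(β : Nat). succ β) 0) 2) (elimNat (\(t : Nat). Nat) 0 (\(i : Nat). \(η : Nat). η) 1)) (vnil (Eq Nat 2 2))
  ~> refl (Vec (Eq Nat (succ ((\(σ : Nat). σ) 1)) 2) (elimNat (\(j : Nat). Nat) 0 (\(c : Nat). \(β : Nat). β) 1)) (vnil (Eq Nat 2 2))
  ~> refl (Vec (Eq Nat 2 2) (elimNat (\(σ : Nat). Nat) 0 (\(j : Nat). \(c : Nat). c) 1)) (vnil (Eq Nat 2 2))
  ~> refl (Vec (Eq Nat 2 2) ((\(σ : Nat). \(j : Nat). j) 0 (elimNat (\(c : Nat). Nat) 0 (\(β : Nat). \(t : Nat). t) 0))) (vnil (Eq Nat 2 2))
  ~> refl (Vec (Eq Nat 2 2) ((\(σ : Nat). σ) (elimNat (\(j : Nat). Nat) 0 (\(c : Nat). \(β : Nat). β) 0))) (vnil (Eq Nat 2 2))
  ~> refl (Vec (Eq Nat 2 2) (elimNat (\(σ : Nat). Nat) 0 (\(j : Nat). \(c : Nat). c) 0)) (vnil (Eq Nat 2 2))
  ~> refl (Vec (Eq Nat 2 2) 0) (vnil (Eq Nat 2 2))
the term's type:
  Eq (Vec (Eq Nat 2 2) 0) (vnil (Eq Nat 2 2)) (vnil (Eq Nat 2 2))


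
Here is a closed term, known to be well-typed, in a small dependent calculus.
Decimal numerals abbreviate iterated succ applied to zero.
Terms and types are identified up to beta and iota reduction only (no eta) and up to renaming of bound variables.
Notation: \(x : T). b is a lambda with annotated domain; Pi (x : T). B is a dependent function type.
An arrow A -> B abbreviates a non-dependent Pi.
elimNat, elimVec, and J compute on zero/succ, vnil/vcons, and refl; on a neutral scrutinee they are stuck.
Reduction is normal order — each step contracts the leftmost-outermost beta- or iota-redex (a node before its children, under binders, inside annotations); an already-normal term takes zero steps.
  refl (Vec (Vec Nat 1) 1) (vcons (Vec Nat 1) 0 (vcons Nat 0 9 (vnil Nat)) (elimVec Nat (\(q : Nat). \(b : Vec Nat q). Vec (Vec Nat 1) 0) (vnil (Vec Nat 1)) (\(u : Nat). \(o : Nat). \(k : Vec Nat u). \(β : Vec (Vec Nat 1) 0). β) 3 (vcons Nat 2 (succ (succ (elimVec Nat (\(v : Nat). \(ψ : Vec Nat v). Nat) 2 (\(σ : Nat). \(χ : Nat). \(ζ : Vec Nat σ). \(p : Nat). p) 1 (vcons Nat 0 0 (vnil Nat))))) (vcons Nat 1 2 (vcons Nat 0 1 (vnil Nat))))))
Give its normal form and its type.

reduced normal form:
  refl (Vec (Vec Nat 1) 1) (vcons (Vec Nat 1) 0 (vcons Nat 0 9 (vnil Nat)) (vnil (Vec Nat 1)))
the term's type:
  Eq (Vec (Vec Nat 1) 1) (vcons (Vec Nat 1) 0 (vcons Nat 0 9 (vnil Nat)) (vnil (Vec Nat 1))) (vcons (Vec Nat 1) 0 (vcons Nat 0 9 (vnil Nat)) (vnil (Vec Nat 1)))


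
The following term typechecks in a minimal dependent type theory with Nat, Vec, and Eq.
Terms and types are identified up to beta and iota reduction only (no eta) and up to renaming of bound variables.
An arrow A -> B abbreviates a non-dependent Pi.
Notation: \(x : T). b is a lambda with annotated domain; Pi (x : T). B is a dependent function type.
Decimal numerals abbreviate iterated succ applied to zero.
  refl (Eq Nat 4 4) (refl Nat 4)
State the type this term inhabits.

inferred type:
  Eq (Eq Nat 4 4) (refl Nat 4) (refl Nat 4)


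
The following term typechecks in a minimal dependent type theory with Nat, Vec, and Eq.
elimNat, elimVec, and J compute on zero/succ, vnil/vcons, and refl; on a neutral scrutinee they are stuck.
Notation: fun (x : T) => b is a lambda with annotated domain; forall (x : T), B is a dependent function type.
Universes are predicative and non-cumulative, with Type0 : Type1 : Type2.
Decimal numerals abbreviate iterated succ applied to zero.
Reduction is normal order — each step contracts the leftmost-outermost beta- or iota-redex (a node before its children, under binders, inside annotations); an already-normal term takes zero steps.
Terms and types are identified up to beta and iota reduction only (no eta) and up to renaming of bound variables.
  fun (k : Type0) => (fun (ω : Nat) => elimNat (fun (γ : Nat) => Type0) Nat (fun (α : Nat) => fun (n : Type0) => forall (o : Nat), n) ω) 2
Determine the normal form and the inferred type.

resulting normal form:
  fun (k : Type0) => forall (ω : Nat), forall (γ : Nat), Nat
inferred type:
  forall (k : Type0), Type0


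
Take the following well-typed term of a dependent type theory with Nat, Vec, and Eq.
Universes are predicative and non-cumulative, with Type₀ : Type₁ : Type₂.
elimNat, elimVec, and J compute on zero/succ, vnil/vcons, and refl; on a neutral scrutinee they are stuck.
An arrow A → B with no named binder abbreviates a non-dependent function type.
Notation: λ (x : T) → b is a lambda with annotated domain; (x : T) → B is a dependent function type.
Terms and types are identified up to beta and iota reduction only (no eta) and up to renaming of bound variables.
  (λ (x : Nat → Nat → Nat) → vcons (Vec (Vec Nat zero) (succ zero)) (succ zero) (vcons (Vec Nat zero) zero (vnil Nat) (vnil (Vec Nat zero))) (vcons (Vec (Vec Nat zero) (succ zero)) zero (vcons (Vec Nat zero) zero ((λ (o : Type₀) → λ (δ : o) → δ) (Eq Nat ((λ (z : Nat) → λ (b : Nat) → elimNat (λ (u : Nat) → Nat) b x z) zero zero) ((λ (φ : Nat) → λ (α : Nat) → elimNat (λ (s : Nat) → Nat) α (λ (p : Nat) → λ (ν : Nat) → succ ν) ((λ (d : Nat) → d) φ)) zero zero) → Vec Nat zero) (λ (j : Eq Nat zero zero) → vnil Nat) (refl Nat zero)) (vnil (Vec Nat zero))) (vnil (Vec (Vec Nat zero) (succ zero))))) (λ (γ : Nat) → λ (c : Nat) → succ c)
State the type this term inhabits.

type:
  Vec (Vec (Vec Nat zero) (succ zero)) (succ (succ zero))


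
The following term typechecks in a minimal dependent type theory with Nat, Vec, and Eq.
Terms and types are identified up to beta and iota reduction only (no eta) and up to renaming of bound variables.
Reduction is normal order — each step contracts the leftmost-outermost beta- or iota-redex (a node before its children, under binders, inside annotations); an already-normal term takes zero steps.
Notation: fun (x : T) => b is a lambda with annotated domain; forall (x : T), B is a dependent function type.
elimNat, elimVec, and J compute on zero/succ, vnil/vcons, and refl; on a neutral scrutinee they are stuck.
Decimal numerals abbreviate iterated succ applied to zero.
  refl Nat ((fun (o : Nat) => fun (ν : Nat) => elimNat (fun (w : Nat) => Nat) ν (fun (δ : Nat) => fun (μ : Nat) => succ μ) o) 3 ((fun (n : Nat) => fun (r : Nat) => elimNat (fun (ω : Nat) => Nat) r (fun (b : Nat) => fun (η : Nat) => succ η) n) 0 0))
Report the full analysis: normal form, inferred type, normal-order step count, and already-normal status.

resulting normal form:
  refl Nat 3
type:
  Eq Nat 3 3
reduction steps (normal order): 15
term was already normal: no
first contracted redex: a beta-redex


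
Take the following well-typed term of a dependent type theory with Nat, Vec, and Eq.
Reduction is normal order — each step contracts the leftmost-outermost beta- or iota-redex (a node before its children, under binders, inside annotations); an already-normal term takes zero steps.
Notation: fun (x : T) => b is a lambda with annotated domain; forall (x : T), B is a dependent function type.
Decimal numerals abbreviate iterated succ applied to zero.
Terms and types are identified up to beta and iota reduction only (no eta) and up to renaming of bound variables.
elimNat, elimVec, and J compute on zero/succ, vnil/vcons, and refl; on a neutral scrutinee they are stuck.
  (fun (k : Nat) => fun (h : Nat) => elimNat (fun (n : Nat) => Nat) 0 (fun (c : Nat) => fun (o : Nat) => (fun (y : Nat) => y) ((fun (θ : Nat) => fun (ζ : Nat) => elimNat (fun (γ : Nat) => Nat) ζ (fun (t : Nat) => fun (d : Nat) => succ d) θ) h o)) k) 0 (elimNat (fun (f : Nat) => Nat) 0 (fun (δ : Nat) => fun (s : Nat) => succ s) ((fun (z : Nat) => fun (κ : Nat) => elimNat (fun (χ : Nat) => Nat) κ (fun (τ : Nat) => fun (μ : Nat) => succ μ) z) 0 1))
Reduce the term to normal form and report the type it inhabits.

normal form:
  0
the term's type:
  Nat
observation: 3 normal-order steps normalize the term, beginning with a beta-redex.


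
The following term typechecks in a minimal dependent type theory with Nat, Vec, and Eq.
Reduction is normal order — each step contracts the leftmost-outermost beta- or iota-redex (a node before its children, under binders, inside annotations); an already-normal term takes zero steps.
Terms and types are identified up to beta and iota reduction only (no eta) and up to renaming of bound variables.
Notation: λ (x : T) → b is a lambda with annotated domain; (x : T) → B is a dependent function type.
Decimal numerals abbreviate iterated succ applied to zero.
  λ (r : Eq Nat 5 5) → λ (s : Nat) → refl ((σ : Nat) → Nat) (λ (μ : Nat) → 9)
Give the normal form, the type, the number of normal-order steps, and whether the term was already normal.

normal form:
  λ (r : Eq Nat 5 5) → λ (s : Nat) → refl ((σ : Nat) → Nat) (λ (μ : Nat) → 9)
inferred type:
  (r : Eq Nat 5 5) → (s : Nat) → Eq ((σ : Nat) → Nat) (λ (μ : Nat) → 9) (λ (l : Nat) → 9)
normal-order step count: 0
started in normal form: yes


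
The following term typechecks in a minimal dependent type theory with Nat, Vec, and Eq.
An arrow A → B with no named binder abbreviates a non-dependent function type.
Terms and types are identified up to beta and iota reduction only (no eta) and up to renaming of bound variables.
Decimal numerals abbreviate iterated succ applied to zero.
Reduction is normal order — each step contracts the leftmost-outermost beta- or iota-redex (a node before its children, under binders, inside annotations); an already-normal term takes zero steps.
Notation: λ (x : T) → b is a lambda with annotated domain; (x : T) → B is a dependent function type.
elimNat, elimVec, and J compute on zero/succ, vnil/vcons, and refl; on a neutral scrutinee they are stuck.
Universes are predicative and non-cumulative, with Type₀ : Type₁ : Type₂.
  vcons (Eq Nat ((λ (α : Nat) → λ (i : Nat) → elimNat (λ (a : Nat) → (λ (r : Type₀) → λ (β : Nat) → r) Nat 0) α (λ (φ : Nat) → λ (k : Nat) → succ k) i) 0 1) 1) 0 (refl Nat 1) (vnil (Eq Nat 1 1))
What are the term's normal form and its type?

reduced normal form:
  vcons (Eq Nat 1 1) 0 (refl Nat 1) (vnil (Eq Nat 1 1))
inferred type:
  Vec (Eq Nat 1 1) 1


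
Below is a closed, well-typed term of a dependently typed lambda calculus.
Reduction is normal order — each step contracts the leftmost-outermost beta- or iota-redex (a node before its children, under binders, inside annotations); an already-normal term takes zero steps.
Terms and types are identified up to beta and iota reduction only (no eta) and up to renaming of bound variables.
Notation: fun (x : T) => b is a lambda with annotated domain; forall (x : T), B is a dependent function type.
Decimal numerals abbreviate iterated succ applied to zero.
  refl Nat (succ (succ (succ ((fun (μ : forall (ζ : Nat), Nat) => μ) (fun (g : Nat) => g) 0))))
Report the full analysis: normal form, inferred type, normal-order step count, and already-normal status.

resulting normal form:
  refl Nat 3
type:
  Eq Nat 3 3
normal-order step count: 2
term was already normal: no
first redex: a beta-redex


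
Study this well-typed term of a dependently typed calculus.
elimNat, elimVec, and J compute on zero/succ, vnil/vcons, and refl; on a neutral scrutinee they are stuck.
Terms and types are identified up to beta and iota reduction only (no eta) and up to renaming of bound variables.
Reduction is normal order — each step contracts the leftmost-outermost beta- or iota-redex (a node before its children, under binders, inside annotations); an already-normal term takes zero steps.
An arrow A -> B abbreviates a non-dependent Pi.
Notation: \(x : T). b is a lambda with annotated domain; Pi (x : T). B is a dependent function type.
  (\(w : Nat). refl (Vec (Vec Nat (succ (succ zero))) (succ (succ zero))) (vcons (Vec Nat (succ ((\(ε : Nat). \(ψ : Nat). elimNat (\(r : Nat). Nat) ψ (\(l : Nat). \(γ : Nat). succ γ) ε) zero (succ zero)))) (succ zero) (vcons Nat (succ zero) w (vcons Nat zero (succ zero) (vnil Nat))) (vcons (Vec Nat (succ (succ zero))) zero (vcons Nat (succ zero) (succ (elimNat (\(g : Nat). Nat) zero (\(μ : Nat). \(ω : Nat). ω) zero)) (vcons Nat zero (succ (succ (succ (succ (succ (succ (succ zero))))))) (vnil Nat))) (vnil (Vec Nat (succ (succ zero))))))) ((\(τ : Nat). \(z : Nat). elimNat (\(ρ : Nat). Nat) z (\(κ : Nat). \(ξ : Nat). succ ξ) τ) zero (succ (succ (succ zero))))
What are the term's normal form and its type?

normal form:
  refl (Vec (Vec Nat (succ (succ zero))) (succ (succ zero))) (vcons (Vec Nat (succ (succ zero))) (succ zero) (vcons Nat (succ zero) (succ (succ (succ zero))) (vcons Nat zero (succ zero) (vnil Nat))) (vcons (Vec Nat (succ (succ zero))) zero (vcons Nat (succ zero) (succ zero) (vcons Nat zero (succ (succ (succ (succ (succ (succ (succ zero))))))) (vnil Nat))) (vnil (Vec Nat (succ (succ zero))))))
inferred type:
  Eq (Vec (Vec Nat (succ (succ zero))) (succ (succ zero))) (vcons (Vec Nat (succ (succ zero))) (succ zero) (vcons Nat (succ zero) (succ (succ (succ zero))) (vcons Nat zero (succ zero) (vnil Nat))) (vcons (Vec Nat (succ (succ zero))) zero (vcons Nat (succ zero) (succ zero) (vcons Nat zero (succ (succ (succ (succ (succ (succ (succ zero))))))) (vnil Nat))) (vnil (Vec Nat (succ (succ zero)))))) (vcons (Vec Nat (succ (succ zero))) (succ zero) (vcons Nat (succ zero) (succ (succ (succ zero))) (vcons Nat zero (succ zero) (vnil Nat))) (vcons (Vec Nat (succ (succ zero))) zero (vcons Nat (succ zero) (succ zero) (vcons Nat zero (succ (succ (succ (succ (succ (succ (succ zero))))))) (vnil Nat))) (vnil (Vec Nat (succ (succ zero))))))


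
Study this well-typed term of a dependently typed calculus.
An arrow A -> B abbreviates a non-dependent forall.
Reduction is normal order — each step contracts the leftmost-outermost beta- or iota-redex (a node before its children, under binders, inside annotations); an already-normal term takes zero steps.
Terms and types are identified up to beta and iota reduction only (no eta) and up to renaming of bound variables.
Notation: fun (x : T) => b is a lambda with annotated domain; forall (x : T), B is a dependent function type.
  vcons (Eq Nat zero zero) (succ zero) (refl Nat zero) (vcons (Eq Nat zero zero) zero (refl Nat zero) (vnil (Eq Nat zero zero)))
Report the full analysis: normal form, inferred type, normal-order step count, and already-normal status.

normal form:
  vcons (Eq Nat zero zero) (succ zero) (refl Nat zero) (vcons (Eq Nat zero zero) zero (refl Nat zero) (vnil (Eq Nat zero zero)))
inferred type:
  Vec (Eq Nat zero zero) (succ (succ zero))
normal-order step count: 0
started in normal form: yes


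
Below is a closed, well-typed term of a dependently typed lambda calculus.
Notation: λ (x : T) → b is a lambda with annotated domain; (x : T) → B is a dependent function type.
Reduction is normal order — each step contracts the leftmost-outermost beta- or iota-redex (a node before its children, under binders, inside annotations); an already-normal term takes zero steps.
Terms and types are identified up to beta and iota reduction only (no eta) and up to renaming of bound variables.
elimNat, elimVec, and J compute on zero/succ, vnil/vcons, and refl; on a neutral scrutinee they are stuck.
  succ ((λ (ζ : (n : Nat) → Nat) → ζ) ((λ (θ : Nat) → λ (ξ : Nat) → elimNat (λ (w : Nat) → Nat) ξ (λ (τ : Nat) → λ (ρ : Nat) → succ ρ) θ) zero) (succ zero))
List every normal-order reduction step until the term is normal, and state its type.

normal-order reduction sequence:
  succ ((λ (ζ : (n : Nat) → Nat) → ζ) ((λ (θ : Nat) → λ (ξ : Nat) → elimNat (λ (w : Nat) → Nat) ξ (λ (τ : Nat) → λ (ρ : Nat) → succ ρ) θ) zero) (succ zero))
  ~> succ ((λ (ζ : Nat) → λ (n : Nat) → elimNat (λ (θ : Nat) → Nat) n (λ (ξ : Nat) → λ (w : Nat) → succ w) ζ) zero (succ zero))
  ~> succ ((λ (ζ : Nat) → elimNat (λ (n : Nat) → Nat) ζ (λ (θ : Nat) → λ (ξ : Nat) → succ ξ) zero) (succ zero))
  ~> succ (elimNat (λ (ζ : Nat) → Nat) (succ zero) (λ (n : Nat) → λ (θ : Nat) → succ θ) zero)
  ~> succ (succ zero)
type:
  Nat


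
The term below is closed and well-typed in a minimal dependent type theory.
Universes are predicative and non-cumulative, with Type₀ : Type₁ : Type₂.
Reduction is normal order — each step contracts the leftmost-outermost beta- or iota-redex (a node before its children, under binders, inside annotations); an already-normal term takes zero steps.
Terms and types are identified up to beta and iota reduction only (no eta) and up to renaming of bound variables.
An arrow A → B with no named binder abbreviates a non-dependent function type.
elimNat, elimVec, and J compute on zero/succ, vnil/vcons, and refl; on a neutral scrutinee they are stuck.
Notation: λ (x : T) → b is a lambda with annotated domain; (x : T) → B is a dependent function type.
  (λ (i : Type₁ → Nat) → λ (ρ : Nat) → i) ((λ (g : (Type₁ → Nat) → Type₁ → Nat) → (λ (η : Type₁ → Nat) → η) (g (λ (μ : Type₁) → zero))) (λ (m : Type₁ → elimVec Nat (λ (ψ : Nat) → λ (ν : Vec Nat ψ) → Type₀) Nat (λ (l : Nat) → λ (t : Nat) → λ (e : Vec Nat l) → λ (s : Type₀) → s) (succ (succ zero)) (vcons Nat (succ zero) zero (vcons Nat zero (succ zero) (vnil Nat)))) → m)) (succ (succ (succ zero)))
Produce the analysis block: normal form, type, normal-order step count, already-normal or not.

resulting normal form:
  λ (i : Type₁) → zero
the term's type:
  Type₁ → Nat
normal-order step count: 5
started in normal form: no
first redex: a beta-redex


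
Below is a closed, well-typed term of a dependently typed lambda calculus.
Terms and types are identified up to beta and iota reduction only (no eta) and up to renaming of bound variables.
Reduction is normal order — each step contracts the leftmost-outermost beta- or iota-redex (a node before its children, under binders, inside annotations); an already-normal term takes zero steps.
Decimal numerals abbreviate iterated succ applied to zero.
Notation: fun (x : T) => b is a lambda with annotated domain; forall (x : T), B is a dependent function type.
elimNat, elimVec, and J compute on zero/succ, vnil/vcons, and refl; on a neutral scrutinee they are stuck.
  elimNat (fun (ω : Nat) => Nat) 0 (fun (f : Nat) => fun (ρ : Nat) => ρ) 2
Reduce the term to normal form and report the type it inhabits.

reduced normal form:
  0
the term's type:
  Nat
observation: normalization takes exactly 7 steps under the normal-order strategy.


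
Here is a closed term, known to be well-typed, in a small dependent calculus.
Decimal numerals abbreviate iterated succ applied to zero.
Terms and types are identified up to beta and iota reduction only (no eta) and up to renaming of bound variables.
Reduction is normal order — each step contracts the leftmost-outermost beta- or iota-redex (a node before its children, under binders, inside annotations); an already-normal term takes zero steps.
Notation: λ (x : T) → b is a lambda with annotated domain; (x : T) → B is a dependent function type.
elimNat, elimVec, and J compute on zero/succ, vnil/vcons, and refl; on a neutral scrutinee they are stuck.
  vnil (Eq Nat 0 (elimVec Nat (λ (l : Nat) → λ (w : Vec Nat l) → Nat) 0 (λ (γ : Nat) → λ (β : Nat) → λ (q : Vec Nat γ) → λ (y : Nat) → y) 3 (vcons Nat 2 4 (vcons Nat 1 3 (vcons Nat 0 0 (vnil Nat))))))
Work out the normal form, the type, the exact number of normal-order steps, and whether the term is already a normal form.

resulting normal form:
  vnil (Eq Nat 0 0)
the term's type:
  Vec (Eq Nat 0 0) 0
steps to reach normal form (normal order): 16
term was already normal: no
first redex: an elimVec iota-redex


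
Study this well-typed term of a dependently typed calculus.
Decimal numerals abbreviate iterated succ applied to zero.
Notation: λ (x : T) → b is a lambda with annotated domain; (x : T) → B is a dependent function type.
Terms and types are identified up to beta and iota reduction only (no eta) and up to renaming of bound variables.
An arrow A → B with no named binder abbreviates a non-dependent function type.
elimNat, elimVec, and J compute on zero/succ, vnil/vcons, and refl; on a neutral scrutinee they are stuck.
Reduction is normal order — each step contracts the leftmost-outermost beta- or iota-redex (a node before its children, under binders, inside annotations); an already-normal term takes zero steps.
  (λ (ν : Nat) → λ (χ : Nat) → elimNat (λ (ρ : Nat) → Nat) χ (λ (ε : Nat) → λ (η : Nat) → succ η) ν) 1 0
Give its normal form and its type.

reduced normal form:
  1
the term's type:
  Nat
observation: 6 normal-order steps normalize the term, beginning with a beta-redex.


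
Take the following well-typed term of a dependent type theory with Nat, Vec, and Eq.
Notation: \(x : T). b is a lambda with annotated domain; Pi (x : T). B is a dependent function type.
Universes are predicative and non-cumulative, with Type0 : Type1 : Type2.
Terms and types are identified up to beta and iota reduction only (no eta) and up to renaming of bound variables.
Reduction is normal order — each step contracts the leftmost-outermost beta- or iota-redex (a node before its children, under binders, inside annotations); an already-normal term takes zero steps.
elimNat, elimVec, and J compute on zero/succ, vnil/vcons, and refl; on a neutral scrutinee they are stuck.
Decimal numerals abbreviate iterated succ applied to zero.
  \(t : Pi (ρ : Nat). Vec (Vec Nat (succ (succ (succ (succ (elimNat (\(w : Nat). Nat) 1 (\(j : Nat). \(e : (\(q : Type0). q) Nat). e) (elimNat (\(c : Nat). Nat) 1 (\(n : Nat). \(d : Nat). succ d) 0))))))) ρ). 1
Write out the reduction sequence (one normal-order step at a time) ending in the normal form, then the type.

normal-order reduction sequence:
  \(t : Pi (ρ : Nat). Vec (Vec Nat (succ (succ (succ (succ (elimNat (\(w : Nat). Nat) 1 (\(j : Nat). \(e : (\(q : Type0). q) Nat). e) (elimNat (\(c : Nat). Nat) 1 (\(n : Nat). \(d : Nat). succ d) 0))))))) ρ). 1
  ~> \(t : Pi (ρ : Nat). Vec (Vec Nat (succ (succ (succ (succ (elimNat (\(w : Nat). Nat) 1 (\(j : Nat). \(e : Nat). e) (elimNat (\(q : Nat). Nat) 1 (\(c : Nat). \(n : Nat). succ n) 0))))))) ρ). 1
  ~> \(t : Pi (ρ : Nat). Vec (Vec Nat (succ (succ (succ (succ (elimNat (\(w : Nat). Nat) 1 (\(j : Nat). \(e : Nat). e) 1)))))) ρ). 1
  ~> \(t : Pi (ρ : Nat). Vec (Vec Nat (succ (succ (succ (succ ((\(w : Nat). \(j : Nat). j) 0 (elimNat (\(e : Nat). Nat) 1 (\(q : Nat). \(c : Nat). c) 0))))))) ρ). 1
  ~> \(t : Pi (ρ : Nat). Vec (Vec Nat (succ (succ (succ (succ ((\(w : Nat). w) (elimNat (\(j : Nat). Nat) 1 (\(e : Nat). \(q : Nat). q) 0))))))) ρ). 1
  ~> \(t : Pi (ρ : Nat). Vec (Vec Nat (succ (succ (succ (succ (elimNat (\(w : Nat). Nat) 1 (\(j : Nat). \(e : Nat). e) 0)))))) ρ). 1
  ~> \(t : Pi (ρ : Nat). Vec (Vec Nat 5) ρ). 1
type:
  Pi (t : Pi (ρ : Nat). Vec (Vec Nat 5) ρ). Nat
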